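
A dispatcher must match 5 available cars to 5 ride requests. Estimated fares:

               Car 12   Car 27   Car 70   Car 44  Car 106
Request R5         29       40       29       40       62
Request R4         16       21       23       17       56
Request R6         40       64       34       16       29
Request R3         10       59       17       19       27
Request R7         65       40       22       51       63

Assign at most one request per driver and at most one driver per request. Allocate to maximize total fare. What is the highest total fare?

Optimal: Car 12→Request R7 ($65), Car 27→Request R3 ($59), Car 70→Request R6 ($34), Car 44→Request R5 ($40), Car 106→Request R4 ($56) — total 65+59+34+40+56 = $254.
Max-entry greedy (repeatedly take the single best remaining cell) gives $233, worse by 21.
No other one-to-one assignment exceeds $254.

Max total: $254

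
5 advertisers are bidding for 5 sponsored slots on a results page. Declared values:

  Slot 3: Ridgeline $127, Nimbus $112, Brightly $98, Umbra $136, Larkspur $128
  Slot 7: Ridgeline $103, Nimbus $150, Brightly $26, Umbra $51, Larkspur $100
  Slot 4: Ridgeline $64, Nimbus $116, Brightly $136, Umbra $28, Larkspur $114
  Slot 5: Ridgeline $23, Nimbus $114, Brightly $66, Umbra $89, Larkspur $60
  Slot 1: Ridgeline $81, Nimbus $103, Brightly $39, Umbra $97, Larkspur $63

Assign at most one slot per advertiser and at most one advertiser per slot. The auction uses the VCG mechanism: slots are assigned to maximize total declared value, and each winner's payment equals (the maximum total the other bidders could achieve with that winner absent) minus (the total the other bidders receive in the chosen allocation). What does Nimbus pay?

Efficient allocation: Ridgeline→Slot 1 ($81), Nimbus→Slot 7 ($150), Brightly→Slot 4 ($136), Umbra→Slot 5 ($89), Larkspur→Slot 3 ($128); total welfare W = $584.
Nimbus receives Slot 7 at value $150, so the others get W − 150 = $434.
Without Nimbus: best allocation of the remaining 4 bidders over all 5 slots is Ridgeline→Slot 7 ($103), Brightly→Slot 4 ($136), Umbra→Slot 1 ($97), Larkspur→Slot 3 ($128), total $464.
VCG payment = (others' best without Nimbus) − (others' welfare with Nimbus) = 464 − 434 = $30.

Nimbus pays $30.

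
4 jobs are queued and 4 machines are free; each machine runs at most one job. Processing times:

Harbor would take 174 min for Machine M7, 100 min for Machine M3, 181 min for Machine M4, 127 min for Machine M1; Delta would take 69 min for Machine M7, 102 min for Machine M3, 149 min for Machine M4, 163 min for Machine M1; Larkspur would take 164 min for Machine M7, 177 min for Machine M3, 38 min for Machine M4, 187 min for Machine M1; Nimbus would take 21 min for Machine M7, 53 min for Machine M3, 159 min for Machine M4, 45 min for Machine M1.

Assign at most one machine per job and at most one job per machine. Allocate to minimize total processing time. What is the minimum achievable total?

Optimal: Harbor→Machine M3 (100 min), Delta→Machine M7 (69 min), Larkspur→Machine M4 (38 min), Nimbus→Machine M1 (45 min) — total 100+69+38+45 = 252 min.
Every other assignment is strictly worse.

Minimum total: 252 min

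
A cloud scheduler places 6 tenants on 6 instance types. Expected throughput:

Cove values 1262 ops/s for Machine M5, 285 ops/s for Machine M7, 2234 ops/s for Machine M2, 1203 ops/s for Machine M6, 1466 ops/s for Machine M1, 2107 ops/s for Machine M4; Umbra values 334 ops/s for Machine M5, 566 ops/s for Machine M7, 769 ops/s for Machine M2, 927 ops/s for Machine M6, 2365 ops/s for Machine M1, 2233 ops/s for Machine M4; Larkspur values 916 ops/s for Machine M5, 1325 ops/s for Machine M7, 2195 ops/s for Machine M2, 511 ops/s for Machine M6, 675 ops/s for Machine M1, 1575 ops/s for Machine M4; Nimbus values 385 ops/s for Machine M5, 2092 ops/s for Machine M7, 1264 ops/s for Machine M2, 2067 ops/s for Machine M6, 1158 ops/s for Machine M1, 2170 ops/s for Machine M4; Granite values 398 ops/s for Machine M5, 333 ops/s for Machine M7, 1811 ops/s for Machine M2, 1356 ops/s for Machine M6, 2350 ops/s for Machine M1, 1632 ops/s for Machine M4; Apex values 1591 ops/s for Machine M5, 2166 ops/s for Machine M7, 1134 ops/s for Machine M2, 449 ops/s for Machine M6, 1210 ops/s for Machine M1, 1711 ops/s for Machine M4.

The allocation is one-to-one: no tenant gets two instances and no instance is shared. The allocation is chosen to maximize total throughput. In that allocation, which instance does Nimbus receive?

Optimal: Cove→Machine M5 (1262 ops/s), Umbra→Machine M4 (2233 ops/s), Larkspur→Machine M2 (2195 ops/s), Nimbus→Machine M6 (2067 ops/s), Granite→Machine M1 (2350 ops/s), Apex→Machine M7 (2166 ops/s) — total 1262+2233+2195+2067+2350+2166 = 12273 ops/s.
Max-entry greedy (repeatedly take the single best remaining cell) gives 11207 ops/s, worse by 1066.
Next-best assignment: Cove→Machine M2, Umbra→Machine M4, Larkspur→Machine M5, Nimbus→Machine M6, Granite→Machine M1, Apex→Machine M7 = 11966 ops/s.
No other one-to-one assignment exceeds 12273 ops/s.
Nimbus's own top instance is Machine M4 (2170 ops/s), but forcing Nimbus→Machine M4 and reassigning the rest optimally gives only 11514 ops/s — worse by 759.

Nimbus receives Machine M6.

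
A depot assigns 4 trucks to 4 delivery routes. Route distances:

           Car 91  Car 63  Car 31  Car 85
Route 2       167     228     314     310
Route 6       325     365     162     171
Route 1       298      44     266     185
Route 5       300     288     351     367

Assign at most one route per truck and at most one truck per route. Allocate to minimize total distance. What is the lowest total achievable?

Min total: 733 km

Treat this as an assignment problem: match each truck to one route.
Optimal: Car 91→Route 2 (167 km), Car 63→Route 1 (44 km), Car 31→Route 5 (351 km), Car 85→Route 6 (171 km) — total 167+44+351+171 = 733 km.
Min-entry greedy (repeatedly take the single cheapest remaining cell) gives 740 km, worse by 7.
Every other assignment is strictly worse.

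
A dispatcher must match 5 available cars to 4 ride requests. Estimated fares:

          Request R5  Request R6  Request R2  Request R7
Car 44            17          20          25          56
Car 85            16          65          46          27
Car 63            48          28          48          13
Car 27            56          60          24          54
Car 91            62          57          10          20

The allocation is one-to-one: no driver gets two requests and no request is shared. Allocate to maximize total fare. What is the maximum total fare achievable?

Optimal: Car 91→Request R5 ($62), Car 85→Request R6 ($65), Car 63→Request R2 ($48), Car 44→Request R7 ($56) — total 62+65+48+56 = $231.
Row-greedy (each driver in turn takes its best remaining request) gives $193, worse by 38.
Next-best assignment: Car 91→Request R5, Car 85→Request R6, Car 63→Request R2, Car 27→Request R7 = $229.

Max total: $231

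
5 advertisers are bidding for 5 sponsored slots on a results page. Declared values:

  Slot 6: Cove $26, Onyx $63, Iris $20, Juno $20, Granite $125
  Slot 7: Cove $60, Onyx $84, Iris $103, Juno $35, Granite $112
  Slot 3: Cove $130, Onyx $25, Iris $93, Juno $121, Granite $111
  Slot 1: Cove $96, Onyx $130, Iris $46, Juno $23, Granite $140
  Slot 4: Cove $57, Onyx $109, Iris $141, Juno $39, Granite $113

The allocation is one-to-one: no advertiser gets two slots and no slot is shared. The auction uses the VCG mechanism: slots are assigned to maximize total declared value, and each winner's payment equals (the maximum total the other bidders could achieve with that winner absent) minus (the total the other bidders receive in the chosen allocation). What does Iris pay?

Iris pays $15.

Efficient allocation: Cove→Slot 7 ($60), Onyx→Slot 1 ($130), Iris→Slot 4 ($141), Juno→Slot 3 ($121), Granite→Slot 6 ($125); total welfare W = $577.
Iris receives Slot 4 at value $141, so the others get W − 141 = $436.
Without Iris: best allocation of the remaining 4 bidders over all 5 slots is Cove→Slot 1 ($96), Onyx→Slot 4 ($109), Juno→Slot 3 ($121), Granite→Slot 6 ($125), total $451.
VCG payment = (others' best without Iris) − (others' welfare with Iris) = 451 − 436 = $15.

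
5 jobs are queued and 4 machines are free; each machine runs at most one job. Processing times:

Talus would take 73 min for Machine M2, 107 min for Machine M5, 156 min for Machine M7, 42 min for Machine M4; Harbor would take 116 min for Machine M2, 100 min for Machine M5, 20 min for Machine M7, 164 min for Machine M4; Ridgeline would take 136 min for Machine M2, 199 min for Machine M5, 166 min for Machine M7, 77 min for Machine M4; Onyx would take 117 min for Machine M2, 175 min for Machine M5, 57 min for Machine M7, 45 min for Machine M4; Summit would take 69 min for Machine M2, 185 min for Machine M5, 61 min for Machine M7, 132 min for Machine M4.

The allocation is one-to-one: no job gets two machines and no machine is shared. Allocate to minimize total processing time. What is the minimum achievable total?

Treat this as an assignment problem: match each job to one machine.
Optimal: Summit→Machine M2 (69 min), Talus→Machine M5 (107 min), Harbor→Machine M7 (20 min), Onyx→Machine M4 (45 min) — total 69+107+20+45 = 241 min.
Row-greedy (each job in turn takes its cheapest remaining machine) gives 373 min, worse by 132.

Min total: 241 min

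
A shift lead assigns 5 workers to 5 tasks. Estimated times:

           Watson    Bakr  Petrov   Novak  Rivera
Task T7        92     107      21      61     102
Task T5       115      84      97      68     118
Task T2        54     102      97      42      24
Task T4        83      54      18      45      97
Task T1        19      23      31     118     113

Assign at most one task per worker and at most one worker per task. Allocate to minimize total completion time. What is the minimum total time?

Optimal: Watson→Task T1 (19 min), Bakr→Task T4 (54 min), Petrov→Task T7 (21 min), Novak→Task T5 (68 min), Rivera→Task T2 (24 min) — total 19+54+21+68+24 = 186 min.
Next-best assignment: Watson→Task T1, Bakr→Task T5, Petrov→Task T7, Novak→Task T4, Rivera→Task T2 = 193 min.
Checked against all permutations: 186 min is optimal.

Min total: 186 min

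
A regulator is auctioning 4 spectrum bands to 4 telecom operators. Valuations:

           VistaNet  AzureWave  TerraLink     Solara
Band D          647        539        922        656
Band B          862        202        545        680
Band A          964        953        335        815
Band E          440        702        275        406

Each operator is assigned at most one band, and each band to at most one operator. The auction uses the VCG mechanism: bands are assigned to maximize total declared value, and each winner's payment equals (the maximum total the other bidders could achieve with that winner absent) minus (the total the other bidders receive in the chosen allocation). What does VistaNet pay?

VistaNet pays $116M.

Efficient allocation: VistaNet→Band B ($862M), AzureWave→Band E ($702M), TerraLink→Band D ($922M), Solara→Band A ($815M); total welfare W = $3301M.
VistaNet receives Band B at value $862M, so the others get W − 862 = $2439M.
Without VistaNet: best allocation of the remaining 3 bidders over all 4 bands is AzureWave→Band A ($953M), TerraLink→Band D ($922M), Solara→Band B ($680M), total $2555M.
VCG payment = (others' best without VistaNet) − (others' welfare with VistaNet) = 2555 − 2439 = $116M.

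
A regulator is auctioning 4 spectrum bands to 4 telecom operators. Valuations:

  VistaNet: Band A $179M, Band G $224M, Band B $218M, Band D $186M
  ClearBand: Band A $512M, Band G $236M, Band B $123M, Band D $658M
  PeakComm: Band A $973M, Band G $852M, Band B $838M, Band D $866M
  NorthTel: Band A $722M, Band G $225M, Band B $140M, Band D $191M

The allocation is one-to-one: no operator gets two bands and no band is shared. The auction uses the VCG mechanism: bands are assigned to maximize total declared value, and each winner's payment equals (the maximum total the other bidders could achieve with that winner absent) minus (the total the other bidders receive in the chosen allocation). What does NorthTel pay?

NorthTel pays $127M.

Efficient allocation: VistaNet→Band B ($218M), ClearBand→Band D ($658M), PeakComm→Band G ($852M), NorthTel→Band A ($722M); total welfare W = $2450M.
NorthTel receives Band A at value $722M, so the others get W − 722 = $1728M.
Without NorthTel: best allocation of the remaining 3 bidders over all 4 bands is VistaNet→Band G ($224M), ClearBand→Band D ($658M), PeakComm→Band A ($973M), total $1855M.
VCG payment = (others' best without NorthTel) − (others' welfare with NorthTel) = 1855 − 1728 = $127M.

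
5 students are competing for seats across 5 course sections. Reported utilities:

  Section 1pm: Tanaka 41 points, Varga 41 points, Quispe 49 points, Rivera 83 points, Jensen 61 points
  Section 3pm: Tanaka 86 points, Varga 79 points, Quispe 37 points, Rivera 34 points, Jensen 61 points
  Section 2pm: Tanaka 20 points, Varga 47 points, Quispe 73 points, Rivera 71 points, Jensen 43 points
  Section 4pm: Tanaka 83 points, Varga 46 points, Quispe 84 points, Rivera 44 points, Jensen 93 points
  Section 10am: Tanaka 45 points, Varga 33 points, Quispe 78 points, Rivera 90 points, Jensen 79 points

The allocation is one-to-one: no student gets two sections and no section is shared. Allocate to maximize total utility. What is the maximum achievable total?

Maximum total: 397 points

Optimal: Tanaka→Section 4pm (83 points), Varga→Section 3pm (79 points), Quispe→Section 2pm (73 points), Rivera→Section 1pm (83 points), Jensen→Section 10am (79 points) — total 83+79+73+83+79 = 397 points.
Column-greedy (each section in turn goes to its best remaining student) gives 368 points, worse by 29.
Checked against all permutations: 397 points is optimal.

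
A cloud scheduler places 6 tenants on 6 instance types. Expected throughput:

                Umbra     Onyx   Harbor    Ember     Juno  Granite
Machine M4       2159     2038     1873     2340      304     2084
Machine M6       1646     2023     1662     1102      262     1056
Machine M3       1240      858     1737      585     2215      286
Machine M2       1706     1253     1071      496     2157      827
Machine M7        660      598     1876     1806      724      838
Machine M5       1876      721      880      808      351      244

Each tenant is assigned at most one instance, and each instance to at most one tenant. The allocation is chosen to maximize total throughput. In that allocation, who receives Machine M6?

Onyx receives Machine M6.

Optimal: Umbra→Machine M5 (1876 ops/s), Onyx→Machine M6 (2023 ops/s), Harbor→Machine M3 (1737 ops/s), Ember→Machine M7 (1806 ops/s), Juno→Machine M2 (2157 ops/s), Granite→Machine M4 (2084 ops/s) — total 1876+2023+1737+1806+2157+2084 = 11683 ops/s.
Row-greedy (each tenant in turn takes its best remaining instance) gives 9908 ops/s, worse by 1775.
Next-best assignment: Umbra→Machine M5, Onyx→Machine M6, Harbor→Machine M7, Ember→Machine M4, Juno→Machine M3, Granite→Machine M2 = 11157 ops/s.
Swapping Onyx↔Harbor (Onyx→Machine M3 858 ops/s, Harbor→Machine M6 1662 ops/s) loses 1240.
Onyx's own top instance is Machine M4 (2038 ops/s), but forcing Onyx→Machine M4 and reassigning the rest optimally gives only 10670 ops/s — worse by 1013.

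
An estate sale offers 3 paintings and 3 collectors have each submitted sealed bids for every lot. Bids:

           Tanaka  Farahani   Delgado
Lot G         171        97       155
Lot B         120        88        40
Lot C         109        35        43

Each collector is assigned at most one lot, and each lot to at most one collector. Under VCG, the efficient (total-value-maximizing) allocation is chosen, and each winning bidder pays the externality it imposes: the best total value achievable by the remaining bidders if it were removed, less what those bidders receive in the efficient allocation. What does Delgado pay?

Delgado pays $62.

Efficient allocation: Tanaka→Lot C ($109), Farahani→Lot B ($88), Delgado→Lot G ($155); total welfare W = $352.
Delgado receives Lot G at value $155, so the others get W − 155 = $197.
Without Delgado: best allocation of the remaining 2 bidders over all 3 lots is Tanaka→Lot G ($171), Farahani→Lot B ($88), total $259.
VCG payment = (others' best without Delgado) − (others' welfare with Delgado) = 259 − 197 = $62.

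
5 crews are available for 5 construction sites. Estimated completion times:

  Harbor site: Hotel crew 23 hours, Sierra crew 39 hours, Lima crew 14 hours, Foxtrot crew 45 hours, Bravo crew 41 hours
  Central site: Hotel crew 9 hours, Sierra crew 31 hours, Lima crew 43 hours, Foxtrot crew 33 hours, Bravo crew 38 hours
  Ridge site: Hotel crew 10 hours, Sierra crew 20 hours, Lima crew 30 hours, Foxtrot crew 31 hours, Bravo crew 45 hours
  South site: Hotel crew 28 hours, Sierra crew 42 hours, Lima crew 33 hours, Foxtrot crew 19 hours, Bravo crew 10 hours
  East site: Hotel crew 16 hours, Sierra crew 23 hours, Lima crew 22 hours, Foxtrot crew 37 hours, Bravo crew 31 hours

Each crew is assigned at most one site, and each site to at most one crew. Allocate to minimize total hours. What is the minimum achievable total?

Optimal: Hotel crew→Central site (9 hours), Sierra crew→East site (23 hours), Lima crew→Harbor site (14 hours), Foxtrot crew→Ridge site (31 hours), Bravo crew→South site (10 hours) — total 9+23+14+31+10 = 87 hours.
Column-greedy (each site in turn goes to its cheapest remaining crew) gives 90 hours, worse by 3.
Swapping Bravo crew↔Foxtrot crew (Bravo crew→Ridge site 45 hours, Foxtrot crew→South site 19 hours) adds 23.

Minimum total: 87 hours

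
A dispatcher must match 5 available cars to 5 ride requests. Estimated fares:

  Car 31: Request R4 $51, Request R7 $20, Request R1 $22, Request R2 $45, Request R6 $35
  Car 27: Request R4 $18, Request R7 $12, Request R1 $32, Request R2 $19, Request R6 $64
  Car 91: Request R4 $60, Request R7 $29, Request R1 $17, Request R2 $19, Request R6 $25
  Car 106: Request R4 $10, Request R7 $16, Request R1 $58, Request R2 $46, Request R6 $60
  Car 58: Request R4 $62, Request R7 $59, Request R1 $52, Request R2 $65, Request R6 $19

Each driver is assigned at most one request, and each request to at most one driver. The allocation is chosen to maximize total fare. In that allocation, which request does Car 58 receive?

This is a one-to-one assignment (maximum-weight bipartite matching).
Optimal: Car 31→Request R2 ($45), Car 27→Request R6 ($64), Car 91→Request R4 ($60), Car 106→Request R1 ($58), Car 58→Request R7 ($59) — total 45+64+60+58+59 = $286.
Column-greedy (each request in turn goes to its best remaining driver) gives $258, worse by 28.
Car 58's own top request is Request R2 ($65), but forcing Car 58→Request R2 and reassigning the rest optimally gives only $267 — worse by 19.

Car 58 receives Request R7.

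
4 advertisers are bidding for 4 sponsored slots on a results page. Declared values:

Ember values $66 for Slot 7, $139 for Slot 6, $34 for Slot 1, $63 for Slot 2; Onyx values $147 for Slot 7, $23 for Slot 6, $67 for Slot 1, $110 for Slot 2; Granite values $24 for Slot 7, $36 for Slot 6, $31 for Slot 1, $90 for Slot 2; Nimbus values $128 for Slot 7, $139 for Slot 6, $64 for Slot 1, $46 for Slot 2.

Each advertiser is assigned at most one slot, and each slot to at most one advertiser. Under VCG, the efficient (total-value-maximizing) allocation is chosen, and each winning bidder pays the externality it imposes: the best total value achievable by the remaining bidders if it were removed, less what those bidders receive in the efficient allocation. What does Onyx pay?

Efficient allocation: Ember→Slot 6 ($139), Onyx→Slot 7 ($147), Granite→Slot 2 ($90), Nimbus→Slot 1 ($64); total welfare W = $440.
Onyx receives Slot 7 at value $147, so the others get W − 147 = $293.
Without Onyx: best allocation of the remaining 3 bidders over all 4 slots is Ember→Slot 6 ($139), Granite→Slot 2 ($90), Nimbus→Slot 7 ($128), total $357.
VCG payment = (others' best without Onyx) − (others' welfare with Onyx) = 357 − 293 = $64.

Onyx pays $64.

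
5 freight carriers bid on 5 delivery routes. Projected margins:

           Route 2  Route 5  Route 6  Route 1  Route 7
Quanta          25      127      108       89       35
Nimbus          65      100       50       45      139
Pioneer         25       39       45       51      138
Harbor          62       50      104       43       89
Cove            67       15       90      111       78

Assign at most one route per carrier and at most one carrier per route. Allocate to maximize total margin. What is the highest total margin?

Max total: $545k

Optimal: Quanta→Route 5 ($127k), Nimbus→Route 2 ($65k), Pioneer→Route 7 ($138k), Harbor→Route 6 ($104k), Cove→Route 1 ($111k) — total 127+65+138+104+111 = $545k.
Row-greedy (each carrier in turn takes its best remaining route) gives $488k, worse by 57.
Next-best assignment: Quanta→Route 6, Nimbus→Route 5, Pioneer→Route 7, Harbor→Route 2, Cove→Route 1 = $519k.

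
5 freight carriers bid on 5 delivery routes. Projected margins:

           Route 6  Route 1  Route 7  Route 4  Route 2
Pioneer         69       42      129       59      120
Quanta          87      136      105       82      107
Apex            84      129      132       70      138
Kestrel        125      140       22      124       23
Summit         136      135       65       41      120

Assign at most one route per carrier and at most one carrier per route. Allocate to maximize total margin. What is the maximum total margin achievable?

Optimal: Pioneer→Route 7 ($129k), Quanta→Route 1 ($136k), Apex→Route 2 ($138k), Kestrel→Route 4 ($124k), Summit→Route 6 ($136k) — total 129+136+138+124+136 = $663k.
Column-greedy (each route in turn goes to its best remaining carrier) gives $610k, worse by 53.
Swapping Apex↔Summit (Apex→Route 6 $84k, Summit→Route 2 $120k) loses 70.
No other one-to-one assignment exceeds $663k.

Max total: $663k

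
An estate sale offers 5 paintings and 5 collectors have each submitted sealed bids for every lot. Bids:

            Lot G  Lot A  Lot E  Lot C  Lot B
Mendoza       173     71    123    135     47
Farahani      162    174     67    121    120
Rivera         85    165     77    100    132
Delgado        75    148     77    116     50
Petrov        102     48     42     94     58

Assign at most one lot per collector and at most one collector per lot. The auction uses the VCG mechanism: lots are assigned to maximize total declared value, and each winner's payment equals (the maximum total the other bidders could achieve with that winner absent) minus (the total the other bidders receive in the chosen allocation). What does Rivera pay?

Efficient allocation: Mendoza→Lot E ($123), Farahani→Lot G ($162), Rivera→Lot B ($132), Delgado→Lot A ($148), Petrov→Lot C ($94); total welfare W = $659.
Rivera receives Lot B at value $132, so the others get W − 132 = $527.
Without Rivera: best allocation of the remaining 4 bidders over all 5 lots is Mendoza→Lot G ($173), Farahani→Lot B ($120), Delgado→Lot A ($148), Petrov→Lot C ($94), total $535.
VCG payment = (others' best without Rivera) − (others' welfare with Rivera) = 535 − 527 = $8.

Rivera pays $8.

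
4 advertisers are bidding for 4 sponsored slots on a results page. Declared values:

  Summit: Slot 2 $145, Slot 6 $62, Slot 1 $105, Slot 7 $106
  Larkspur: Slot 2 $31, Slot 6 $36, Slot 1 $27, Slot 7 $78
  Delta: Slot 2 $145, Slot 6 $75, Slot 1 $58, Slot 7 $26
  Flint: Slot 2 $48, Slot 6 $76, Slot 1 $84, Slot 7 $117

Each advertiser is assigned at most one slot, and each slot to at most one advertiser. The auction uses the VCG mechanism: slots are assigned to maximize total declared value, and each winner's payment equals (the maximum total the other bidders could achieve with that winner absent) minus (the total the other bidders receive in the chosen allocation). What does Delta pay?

Delta pays $48.

Efficient allocation: Summit→Slot 1 ($105), Larkspur→Slot 7 ($78), Delta→Slot 2 ($145), Flint→Slot 6 ($76); total welfare W = $404.
Delta receives Slot 2 at value $145, so the others get W − 145 = $259.
Without Delta: best allocation of the remaining 3 bidders over all 4 slots is Summit→Slot 2 ($145), Larkspur→Slot 7 ($78), Flint→Slot 1 ($84), total $307.
VCG payment = (others' best without Delta) − (others' welfare with Delta) = 307 − 259 = $48.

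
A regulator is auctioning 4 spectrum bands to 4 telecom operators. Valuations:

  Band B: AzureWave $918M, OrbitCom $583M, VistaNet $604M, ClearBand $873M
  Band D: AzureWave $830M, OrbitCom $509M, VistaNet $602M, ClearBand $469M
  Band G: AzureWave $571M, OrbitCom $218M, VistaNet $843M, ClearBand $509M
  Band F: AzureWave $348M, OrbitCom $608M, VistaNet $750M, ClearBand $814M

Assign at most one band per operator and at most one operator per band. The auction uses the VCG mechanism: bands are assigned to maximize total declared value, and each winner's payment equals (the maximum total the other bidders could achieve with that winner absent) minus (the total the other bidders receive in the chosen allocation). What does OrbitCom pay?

Efficient allocation: AzureWave→Band D ($830M), OrbitCom→Band F ($608M), VistaNet→Band G ($843M), ClearBand→Band B ($873M); total welfare W = $3154M.
OrbitCom receives Band F at value $608M, so the others get W − 608 = $2546M.
Without OrbitCom: best allocation of the remaining 3 bidders over all 4 bands is AzureWave→Band B ($918M), VistaNet→Band G ($843M), ClearBand→Band F ($814M), total $2575M.
VCG payment = (others' best without OrbitCom) − (others' welfare with OrbitCom) = 2575 − 2546 = $29M.

OrbitCom pays $29M.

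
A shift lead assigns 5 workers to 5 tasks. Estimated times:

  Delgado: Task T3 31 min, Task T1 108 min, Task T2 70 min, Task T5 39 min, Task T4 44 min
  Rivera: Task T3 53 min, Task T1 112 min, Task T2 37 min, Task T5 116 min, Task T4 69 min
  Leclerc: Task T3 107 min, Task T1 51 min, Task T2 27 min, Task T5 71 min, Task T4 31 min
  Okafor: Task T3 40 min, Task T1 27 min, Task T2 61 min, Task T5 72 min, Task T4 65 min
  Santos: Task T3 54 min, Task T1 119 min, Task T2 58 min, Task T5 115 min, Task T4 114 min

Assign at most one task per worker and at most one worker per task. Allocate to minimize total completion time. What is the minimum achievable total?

Optimal: Delgado→Task T5 (39 min), Rivera→Task T2 (37 min), Leclerc→Task T4 (31 min), Okafor→Task T1 (27 min), Santos→Task T3 (54 min) — total 39+37+31+27+54 = 188 min.
Row-greedy (each worker in turn takes its cheapest remaining task) gives 241 min, worse by 53.
Next-best assignment: Delgado→Task T5, Rivera→Task T3, Leclerc→Task T4, Okafor→Task T1, Santos→Task T2 = 208 min.

Min total: 188 min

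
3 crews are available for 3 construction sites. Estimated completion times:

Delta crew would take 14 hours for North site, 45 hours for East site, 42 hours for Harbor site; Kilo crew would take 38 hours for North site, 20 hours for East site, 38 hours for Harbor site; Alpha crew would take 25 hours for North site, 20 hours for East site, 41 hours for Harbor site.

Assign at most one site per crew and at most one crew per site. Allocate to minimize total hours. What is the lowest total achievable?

Minimum total: 72 hours

This is a one-to-one assignment (minimum-cost bipartite matching).
Optimal: Delta crew→North site (14 hours), Kilo crew→Harbor site (38 hours), Alpha crew→East site (20 hours) — total 14+38+20 = 72 hours.
Column-greedy (each site in turn goes to its cheapest remaining crew) gives 75 hours, worse by 3.
Checked against all permutations: 72 hours is optimal.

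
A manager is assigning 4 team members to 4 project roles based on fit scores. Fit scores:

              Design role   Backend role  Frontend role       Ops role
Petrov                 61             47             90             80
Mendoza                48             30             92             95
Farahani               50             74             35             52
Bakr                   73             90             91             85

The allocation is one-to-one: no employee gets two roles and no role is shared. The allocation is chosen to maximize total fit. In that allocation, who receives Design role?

Bakr receives Design role.

This is the linear assignment problem.
Optimal: Petrov→Frontend role (90 pts), Mendoza→Ops role (95 pts), Farahani→Backend role (74 pts), Bakr→Design role (73 pts) — total 90+95+74+73 = 332 pts.
Column-greedy (each role in turn goes to its best remaining employee) gives 319 pts, worse by 13.
Next-best assignment: Petrov→Frontend role, Mendoza→Ops role, Farahani→Design role, Bakr→Backend role = 325 pts.
Swapping Petrov↔Mendoza (Petrov→Ops role 80 pts, Mendoza→Frontend role 92 pts) loses 13.
Bakr's own top role is Frontend role (91 pts), but forcing Bakr→Frontend role and reassigning the rest optimally gives only 321 pts — worse by 11.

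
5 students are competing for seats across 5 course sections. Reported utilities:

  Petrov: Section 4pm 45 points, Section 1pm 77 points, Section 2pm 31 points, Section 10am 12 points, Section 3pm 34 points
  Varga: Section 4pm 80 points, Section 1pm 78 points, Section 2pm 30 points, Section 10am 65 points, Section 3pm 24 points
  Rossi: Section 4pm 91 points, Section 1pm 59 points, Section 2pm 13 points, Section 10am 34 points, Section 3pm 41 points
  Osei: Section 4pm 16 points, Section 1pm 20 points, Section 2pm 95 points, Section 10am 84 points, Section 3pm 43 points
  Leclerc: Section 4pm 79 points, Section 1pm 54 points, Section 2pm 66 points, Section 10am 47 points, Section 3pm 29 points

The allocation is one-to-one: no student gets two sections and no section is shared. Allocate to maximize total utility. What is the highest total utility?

Optimal: Petrov→Section 1pm (77 points), Varga→Section 10am (65 points), Rossi→Section 4pm (91 points), Osei→Section 2pm (95 points), Leclerc→Section 3pm (29 points) — total 77+65+91+95+29 = 357 points.
Max-entry greedy (repeatedly take the single best remaining cell) gives 345 points, worse by 12.
Swapping Varga↔Rossi (Varga→Section 4pm 80 points, Rossi→Section 10am 34 points) loses 42.
No other one-to-one assignment exceeds 357 points.

Max total: 357 points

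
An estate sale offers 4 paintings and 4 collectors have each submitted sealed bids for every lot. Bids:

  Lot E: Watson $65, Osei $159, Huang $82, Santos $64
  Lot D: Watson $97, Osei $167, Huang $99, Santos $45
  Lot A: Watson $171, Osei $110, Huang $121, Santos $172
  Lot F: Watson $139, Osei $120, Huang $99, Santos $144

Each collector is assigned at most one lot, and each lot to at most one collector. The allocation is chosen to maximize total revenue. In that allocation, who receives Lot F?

Santos receives Lot F.

Optimal: Watson→Lot A ($171), Osei→Lot E ($159), Huang→Lot D ($99), Santos→Lot F ($144) — total 171+159+99+144 = $573.
Max-entry greedy (repeatedly take the single best remaining cell) gives $560, worse by 13.
Next-best assignment: Watson→Lot F, Osei→Lot E, Huang→Lot D, Santos→Lot A = $569.
Santos's own top lot is Lot A ($172), but forcing Santos→Lot A and reassigning the rest optimally gives only $569 — worse by 4.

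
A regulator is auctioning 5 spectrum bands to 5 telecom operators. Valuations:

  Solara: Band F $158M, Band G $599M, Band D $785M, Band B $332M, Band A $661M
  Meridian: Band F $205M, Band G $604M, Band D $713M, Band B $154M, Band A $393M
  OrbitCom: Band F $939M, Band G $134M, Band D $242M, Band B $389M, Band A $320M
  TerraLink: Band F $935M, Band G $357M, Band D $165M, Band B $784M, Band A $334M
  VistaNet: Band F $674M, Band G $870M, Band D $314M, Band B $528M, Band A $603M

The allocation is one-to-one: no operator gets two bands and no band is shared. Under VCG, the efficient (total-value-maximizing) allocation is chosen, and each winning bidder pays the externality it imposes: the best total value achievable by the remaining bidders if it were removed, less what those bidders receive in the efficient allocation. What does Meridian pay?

Efficient allocation: Solara→Band A ($661M), Meridian→Band D ($713M), OrbitCom→Band F ($939M), TerraLink→Band B ($784M), VistaNet→Band G ($870M); total welfare W = $3967M.
Meridian receives Band D at value $713M, so the others get W − 713 = $3254M.
Without Meridian: best allocation of the remaining 4 bidders over all 5 bands is Solara→Band D ($785M), OrbitCom→Band F ($939M), TerraLink→Band B ($784M), VistaNet→Band G ($870M), total $3378M.
VCG payment = (others' best without Meridian) − (others' welfare with Meridian) = 3378 − 3254 = $124M.

Meridian pays $124M.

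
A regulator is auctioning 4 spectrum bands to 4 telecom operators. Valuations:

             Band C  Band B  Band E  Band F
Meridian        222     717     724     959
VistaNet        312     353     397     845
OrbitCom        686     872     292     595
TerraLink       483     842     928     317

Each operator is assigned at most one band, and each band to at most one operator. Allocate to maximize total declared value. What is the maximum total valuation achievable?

Optimal: Meridian→Band B ($717M), VistaNet→Band F ($845M), OrbitCom→Band C ($686M), TerraLink→Band E ($928M) — total 717+845+686+928 = $3176M.
Column-greedy (each band in turn goes to its best remaining operator) gives $3097M, worse by 79.
Next-best assignment: Meridian→Band E, VistaNet→Band F, OrbitCom→Band C, TerraLink→Band B = $3097M.
No other one-to-one assignment exceeds $3176M.

Maximum total: $3176M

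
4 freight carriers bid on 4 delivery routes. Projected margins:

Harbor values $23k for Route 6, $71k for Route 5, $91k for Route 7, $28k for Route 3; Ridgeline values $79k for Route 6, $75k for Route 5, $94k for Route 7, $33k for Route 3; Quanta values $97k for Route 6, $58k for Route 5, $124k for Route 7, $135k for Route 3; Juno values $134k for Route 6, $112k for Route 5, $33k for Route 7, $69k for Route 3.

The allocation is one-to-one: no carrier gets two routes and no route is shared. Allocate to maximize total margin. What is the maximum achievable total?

This is the linear assignment problem.
Optimal: Harbor→Route 7 ($91k), Ridgeline→Route 5 ($75k), Quanta→Route 3 ($135k), Juno→Route 6 ($134k) — total 91+75+135+134 = $435k.
Max-entry greedy (repeatedly take the single best remaining cell) gives $434k, worse by 1.
Next-best assignment: Harbor→Route 5, Ridgeline→Route 7, Quanta→Route 3, Juno→Route 6 = $434k.

Max total: $435k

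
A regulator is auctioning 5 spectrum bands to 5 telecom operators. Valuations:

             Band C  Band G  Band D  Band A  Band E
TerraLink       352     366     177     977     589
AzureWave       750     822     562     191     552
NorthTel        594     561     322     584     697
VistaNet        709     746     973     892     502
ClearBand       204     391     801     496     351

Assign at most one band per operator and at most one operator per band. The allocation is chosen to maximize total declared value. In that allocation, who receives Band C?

Optimal: TerraLink→Band A ($977M), AzureWave→Band G ($822M), NorthTel→Band E ($697M), VistaNet→Band C ($709M), ClearBand→Band D ($801M) — total 977+822+697+709+801 = $4006M.
Column-greedy (each band in turn goes to its best remaining operator) gives $3971M, worse by 35.
Next-best assignment: TerraLink→Band A, AzureWave→Band C, NorthTel→Band E, VistaNet→Band G, ClearBand→Band D = $3971M.
Every other assignment is strictly worse.
VistaNet's own top band is Band D ($973M), but forcing VistaNet→Band D and reassigning the rest optimally gives only $3788M — worse by 218.

VistaNet receives Band C.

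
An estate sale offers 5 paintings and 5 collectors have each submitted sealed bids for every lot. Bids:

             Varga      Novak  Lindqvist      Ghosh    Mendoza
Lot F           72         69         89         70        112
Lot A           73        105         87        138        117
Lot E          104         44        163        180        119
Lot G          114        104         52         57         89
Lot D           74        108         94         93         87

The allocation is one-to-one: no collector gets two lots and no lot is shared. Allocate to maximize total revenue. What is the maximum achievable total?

Maximum total: $635

Optimal: Varga→Lot G ($114), Novak→Lot D ($108), Lindqvist→Lot E ($163), Ghosh→Lot A ($138), Mendoza→Lot F ($112) — total 114+108+163+138+112 = $635.
Max-entry greedy (repeatedly take the single best remaining cell) gives $608, worse by 27.
Every other assignment is strictly worse.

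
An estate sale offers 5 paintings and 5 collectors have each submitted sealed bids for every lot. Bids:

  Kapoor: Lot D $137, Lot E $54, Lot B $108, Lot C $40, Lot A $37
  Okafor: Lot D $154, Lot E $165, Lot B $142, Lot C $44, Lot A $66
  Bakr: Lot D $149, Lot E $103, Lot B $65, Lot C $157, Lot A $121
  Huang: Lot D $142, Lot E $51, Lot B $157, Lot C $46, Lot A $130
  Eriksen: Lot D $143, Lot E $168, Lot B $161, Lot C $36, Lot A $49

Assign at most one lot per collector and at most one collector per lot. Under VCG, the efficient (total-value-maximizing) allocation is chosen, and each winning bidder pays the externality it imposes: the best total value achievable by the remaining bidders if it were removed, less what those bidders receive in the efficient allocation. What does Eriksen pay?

Efficient allocation: Kapoor→Lot D ($137), Okafor→Lot E ($165), Bakr→Lot C ($157), Huang→Lot A ($130), Eriksen→Lot B ($161); total welfare W = $750.
Eriksen receives Lot B at value $161, so the others get W − 161 = $589.
Without Eriksen: best allocation of the remaining 4 bidders over all 5 lots is Kapoor→Lot D ($137), Okafor→Lot E ($165), Bakr→Lot C ($157), Huang→Lot B ($157), total $616.
VCG payment = (others' best without Eriksen) − (others' welfare with Eriksen) = 616 − 589 = $27.

Eriksen pays $27.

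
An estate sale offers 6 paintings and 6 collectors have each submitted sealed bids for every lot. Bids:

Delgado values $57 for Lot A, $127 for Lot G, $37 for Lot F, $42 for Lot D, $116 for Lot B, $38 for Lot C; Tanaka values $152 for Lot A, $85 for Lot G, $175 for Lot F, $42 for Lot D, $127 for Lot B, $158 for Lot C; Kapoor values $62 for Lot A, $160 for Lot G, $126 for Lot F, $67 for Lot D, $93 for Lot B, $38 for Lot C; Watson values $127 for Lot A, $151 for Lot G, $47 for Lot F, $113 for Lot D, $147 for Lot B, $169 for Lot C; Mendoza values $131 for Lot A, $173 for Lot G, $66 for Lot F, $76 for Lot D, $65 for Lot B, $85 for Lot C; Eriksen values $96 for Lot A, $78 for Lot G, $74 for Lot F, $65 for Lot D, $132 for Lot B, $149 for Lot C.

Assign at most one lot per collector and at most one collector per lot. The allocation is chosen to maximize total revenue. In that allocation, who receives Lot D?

Watson receives Lot D.

Optimal: Delgado→Lot B ($116), Tanaka→Lot F ($175), Kapoor→Lot G ($160), Watson→Lot D ($113), Mendoza→Lot A ($131), Eriksen→Lot C ($149) — total 116+175+160+113+131+149 = $844.
Row-greedy (each collector in turn takes its best remaining lot) gives $760, worse by 84.
Watson's own top lot is Lot C ($169), but forcing Watson→Lot C and reassigning the rest optimally gives only $816 — worse by 28.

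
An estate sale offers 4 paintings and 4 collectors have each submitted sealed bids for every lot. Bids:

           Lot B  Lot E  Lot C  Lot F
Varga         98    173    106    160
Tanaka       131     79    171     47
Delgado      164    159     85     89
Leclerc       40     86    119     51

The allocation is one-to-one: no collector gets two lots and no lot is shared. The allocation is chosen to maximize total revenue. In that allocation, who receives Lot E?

Optimal: Varga→Lot F ($160), Tanaka→Lot C ($171), Delgado→Lot B ($164), Leclerc→Lot E ($86) — total 160+171+164+86 = $581.
Column-greedy (each lot in turn goes to its best remaining collector) gives $559, worse by 22.
Next-best assignment: Varga→Lot F, Tanaka→Lot B, Delgado→Lot E, Leclerc→Lot C = $569.
Swapping Tanaka↔Leclerc (Tanaka→Lot E $79, Leclerc→Lot C $119) loses 59.
No other one-to-one assignment exceeds $581.
Leclerc's own top lot is Lot C ($119), but forcing Leclerc→Lot C and reassigning the rest optimally gives only $569 — worse by 12.

Leclerc receives Lot E.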